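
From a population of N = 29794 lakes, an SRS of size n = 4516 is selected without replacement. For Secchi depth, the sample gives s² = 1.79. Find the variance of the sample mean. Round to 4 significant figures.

Under SRS without replacement, Var(ȳ) = (1 − f)·s²/n with f = n/N = 4516/29794 = 0.15157414.
Var(ȳ) = (1 − 0.15157414)·1.79/4516 = 0.84842586·3.9636847 × 10^-4 = 3.3628926 × 10^-4.

3.363 × 10^-4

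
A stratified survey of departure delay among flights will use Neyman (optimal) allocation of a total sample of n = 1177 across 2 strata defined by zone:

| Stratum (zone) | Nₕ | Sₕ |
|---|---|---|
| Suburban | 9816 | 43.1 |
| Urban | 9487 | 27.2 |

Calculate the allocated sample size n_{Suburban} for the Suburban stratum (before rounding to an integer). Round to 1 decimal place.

Neyman allocation: nₕ = n·NₕSₕ / Σⱼ NⱼSⱼ.
Σ NⱼSⱼ = 9816·43.1 + 9487·27.2 = 681116.
n_{Suburban} = 1177·9816·43.1 / 681116 = 731.1.

731.1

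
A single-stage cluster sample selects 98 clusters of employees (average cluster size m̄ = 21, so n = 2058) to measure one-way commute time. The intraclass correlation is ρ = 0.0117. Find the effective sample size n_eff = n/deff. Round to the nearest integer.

deff = 1 + (21 − 1)·0.0117 = 1 + 0.234 = 1.234.
n_eff = 2058 / 1.234 = 1668.

1668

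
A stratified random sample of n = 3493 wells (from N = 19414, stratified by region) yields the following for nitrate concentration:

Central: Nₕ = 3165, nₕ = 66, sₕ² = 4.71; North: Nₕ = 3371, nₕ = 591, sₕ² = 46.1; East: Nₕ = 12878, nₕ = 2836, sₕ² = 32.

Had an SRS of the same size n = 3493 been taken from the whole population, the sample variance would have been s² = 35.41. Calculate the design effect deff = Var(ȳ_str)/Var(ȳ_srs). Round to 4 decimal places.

0.9224

Var(ȳ_str) = Σ Wₕ²(1−fₕ)sₕ²/nₕ with Wₕ = Nₕ/19414:
  Central: (3165/19414)²·(1−66/3165)·4.71/66 = 0.0018571296
  North: (3371/19414)²·(1−591/3371)·46.1/591 = 0.0019394873
  East: (12878/19414)²·(1−2836/12878)·32/2836 = 0.0038715274
  → Var(ȳ_str) = 0.0076681443.
Var(ȳ_srs) = (1 − 3493/19414)·35.41/3493 = 0.0083134762.
deff = 0.0076681443 / 0.0083134762 = 0.9224.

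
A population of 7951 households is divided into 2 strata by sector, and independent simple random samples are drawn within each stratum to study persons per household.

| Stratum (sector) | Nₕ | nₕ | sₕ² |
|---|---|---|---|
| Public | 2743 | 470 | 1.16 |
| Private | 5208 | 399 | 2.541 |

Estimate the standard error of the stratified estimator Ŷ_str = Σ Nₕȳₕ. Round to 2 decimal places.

418.19

Var(Ŷ_str) = Σₕ Nₕ²(1 − fₕ)sₕ²/nₕ.
Public: 2743²·(1 − 470/2743)·1.16/470 = 15388.113.
Private: 5208²·(1 − 399/5208)·2.541/399 = 159498.84.
Sum = 174886.95.
SE = √(174886.95) = 418.19.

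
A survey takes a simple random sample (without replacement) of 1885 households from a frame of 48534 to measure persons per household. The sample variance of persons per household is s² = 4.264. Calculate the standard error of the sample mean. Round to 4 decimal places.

0.0466

Under SRS without replacement, Var(ȳ) = (1 − f)·s²/n with f = n/N = 1885/48534 = 0.03883875.
Var(ȳ) = (1 − 0.03883875)·4.264/1885 = 0.96116125·0.002262069 = 0.002174213.
SE(ȳ) = √(0.002174213) = 0.0466.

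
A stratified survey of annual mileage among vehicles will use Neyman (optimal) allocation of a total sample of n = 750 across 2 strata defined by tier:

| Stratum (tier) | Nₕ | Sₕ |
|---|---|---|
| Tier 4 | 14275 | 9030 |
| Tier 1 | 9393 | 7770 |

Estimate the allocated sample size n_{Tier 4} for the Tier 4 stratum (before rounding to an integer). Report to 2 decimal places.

478.87

Neyman allocation: nₕ = n·NₕSₕ / Σⱼ NⱼSⱼ.
Σ NⱼSⱼ = 14275·9030 + 9393·7770 = 2.0188686 × 10^8.
n_{Tier 4} = 750·14275·9030 / (2.0188686 × 10^8) = 478.87.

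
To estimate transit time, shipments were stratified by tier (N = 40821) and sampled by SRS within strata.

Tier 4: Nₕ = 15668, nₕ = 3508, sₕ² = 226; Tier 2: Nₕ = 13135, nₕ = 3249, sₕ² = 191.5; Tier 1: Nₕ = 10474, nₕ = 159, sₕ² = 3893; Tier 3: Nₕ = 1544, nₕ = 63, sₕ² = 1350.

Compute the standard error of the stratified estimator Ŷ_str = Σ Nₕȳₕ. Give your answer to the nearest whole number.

Var(Ŷ_str) = Σₕ Nₕ²(1 − fₕ)sₕ²/nₕ.
Tier 4: 15668²·(1 − 3508/15668)·226/3508 = 1.2274279 × 10^7.
Tier 2: 13135²·(1 − 3249/13135)·191.5/3249 = 7.6536703 × 10^6.
Tier 1: 10474²·(1 − 159/10474)·3893/159 = 2.6452644 × 10^9.
Tier 3: 1544²·(1 − 63/1544)·1350/63 = 4.8999943 × 10^7.
Sum = 2.7141923 × 10^9.
SE = √(2.7141923 × 10^9) = 52098.

52098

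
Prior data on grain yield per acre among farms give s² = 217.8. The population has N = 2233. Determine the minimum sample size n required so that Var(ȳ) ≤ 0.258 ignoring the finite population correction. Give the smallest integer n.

845

Without fpc, n₀ = s²/D = 217.8/0.258 = 844.1860.
Rounding up, n = 845.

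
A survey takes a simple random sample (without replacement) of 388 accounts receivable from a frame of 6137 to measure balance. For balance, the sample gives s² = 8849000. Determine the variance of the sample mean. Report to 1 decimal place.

Under SRS without replacement, Var(ȳ) = (1 − f)·s²/n with f = n/N = 388/6137 = 0.06322307.
Var(ȳ) = (1 − 0.06322307)·8849000/388 = 0.93677693·22806.701 = 21364.791.

21364.8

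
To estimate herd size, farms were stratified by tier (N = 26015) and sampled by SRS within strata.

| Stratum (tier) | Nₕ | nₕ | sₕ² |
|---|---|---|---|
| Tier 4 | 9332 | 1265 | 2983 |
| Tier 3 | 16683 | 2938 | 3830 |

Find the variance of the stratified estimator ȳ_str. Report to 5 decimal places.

Var(ȳ_str) = Σₕ Wₕ²(1 − fₕ)sₕ²/nₕ with Wₕ = Nₕ/N, N = 26015.
Tier 4: Wₕ = 0.35871613; term = 0.35871613²·(1 − 0.13555508)·2983/1265 = 0.26230215.
Tier 3: Wₕ = 0.64128387; term = 0.64128387²·(1 − 0.17610741)·3830/2938 = 0.44169066.
Sum = 0.70399281.

0.70399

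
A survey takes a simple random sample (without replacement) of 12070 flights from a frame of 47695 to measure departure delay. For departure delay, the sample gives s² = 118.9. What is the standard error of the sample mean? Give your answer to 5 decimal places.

0.08578

Under SRS without replacement, Var(ȳ) = (1 − f)·s²/n with f = n/N = 12070/47695 = 0.25306636.
Var(ȳ) = (1 − 0.25306636)·118.9/12070 = 0.74693364·0.0098508699 = 0.0073579461.
SE(ȳ) = √(0.0073579461) = 0.08578.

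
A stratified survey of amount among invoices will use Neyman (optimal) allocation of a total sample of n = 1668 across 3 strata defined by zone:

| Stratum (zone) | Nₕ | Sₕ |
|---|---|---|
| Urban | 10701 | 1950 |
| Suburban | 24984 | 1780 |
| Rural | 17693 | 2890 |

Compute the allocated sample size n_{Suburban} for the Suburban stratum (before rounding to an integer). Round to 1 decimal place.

636.9

Neyman allocation: nₕ = n·NₕSₕ / Σⱼ NⱼSⱼ.
Σ NⱼSⱼ = 10701·1950 + 24984·1780 + 17693·2890 = 1.1647124 × 10^8.
n_{Suburban} = 1668·24984·1780 / (1.1647124 × 10^8) = 636.9.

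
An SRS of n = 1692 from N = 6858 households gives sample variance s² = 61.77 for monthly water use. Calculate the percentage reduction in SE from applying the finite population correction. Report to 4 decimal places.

f = n/N = 1692/6858 = 0.24671916.
SE_no-fpc = √(s²/n) = 0.19106829; SE_fpc = √((1−f)s²/n) = 0.16583152.
Ratio = √(1−f) = 0.86791753. Reduction = 100·(1 − 0.86791753) = 13.2082%.

13.2082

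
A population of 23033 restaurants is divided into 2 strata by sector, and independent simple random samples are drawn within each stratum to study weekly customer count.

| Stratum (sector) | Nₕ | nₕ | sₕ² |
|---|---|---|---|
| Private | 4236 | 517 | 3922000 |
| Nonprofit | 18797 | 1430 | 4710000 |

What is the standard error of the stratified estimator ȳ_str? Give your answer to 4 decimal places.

47.4553

Var(ȳ_str) = Σₕ Wₕ²(1 − fₕ)sₕ²/nₕ with Wₕ = Nₕ/N, N = 23033.
Private: Wₕ = 0.18391004; term = 0.18391004²·(1 − 0.12204910)·3922000/517 = 225.2673.
Nonprofit: Wₕ = 0.81608996; term = 0.81608996²·(1 − 0.07607597)·4710000/1430 = 2026.7361.
Sum = 2252.0034.
SE = √(2252.0034) = 47.4553.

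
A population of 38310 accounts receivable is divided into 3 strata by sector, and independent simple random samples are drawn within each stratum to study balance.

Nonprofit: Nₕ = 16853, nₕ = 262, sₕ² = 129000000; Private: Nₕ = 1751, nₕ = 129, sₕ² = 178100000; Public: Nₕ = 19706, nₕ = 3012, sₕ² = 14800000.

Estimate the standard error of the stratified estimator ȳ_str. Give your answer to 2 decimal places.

Var(ȳ_str) = Σₕ Wₕ²(1 − fₕ)sₕ²/nₕ with Wₕ = Nₕ/N, N = 38310.
Nonprofit: Wₕ = 0.43991125; term = 0.43991125²·(1 − 0.01554619)·129000000/262 = 93802.389.
Private: Wₕ = 0.04570608; term = 0.04570608²·(1 − 0.07367219)·178100000/129 = 2671.6951.
Public: Wₕ = 0.51438267; term = 0.51438267²·(1 − 0.15284685)·14800000/3012 = 1101.3905.
Sum = 97575.475.
SE = √(97575.475) = 312.37.

312.37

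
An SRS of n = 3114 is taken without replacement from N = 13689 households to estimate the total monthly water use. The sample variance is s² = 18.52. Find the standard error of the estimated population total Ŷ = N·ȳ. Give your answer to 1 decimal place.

927.9

Var(Ŷ) = N²·Var(ȳ) = N²·(1 − n/N)·s²/n.
f = 3114/13689 = 0.22748192; Var(ȳ) = 0.77251808·18.52/3114 = 0.0045944235.
Var(Ŷ) = 13689² · 0.0045944235 = 860943.14.
SE(Ŷ) = √(860943.14) = 927.9.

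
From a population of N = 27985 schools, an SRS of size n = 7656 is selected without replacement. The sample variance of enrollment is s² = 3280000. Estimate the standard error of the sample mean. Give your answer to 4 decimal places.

Under SRS without replacement, Var(ȳ) = (1 − f)·s²/n with f = n/N = 7656/27985 = 0.27357513.
Var(ȳ) = (1 − 0.27357513)·3280000/7656 = 0.72642487·428.42215 = 311.21651.
SE(ȳ) = √(311.21651) = 17.6413.

17.6413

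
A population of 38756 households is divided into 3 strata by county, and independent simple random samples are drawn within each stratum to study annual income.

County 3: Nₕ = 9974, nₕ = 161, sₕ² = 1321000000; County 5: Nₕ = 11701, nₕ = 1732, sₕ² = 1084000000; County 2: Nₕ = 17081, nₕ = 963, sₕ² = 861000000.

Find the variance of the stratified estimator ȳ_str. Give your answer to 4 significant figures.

747100

Var(ȳ_str) = Σₕ Wₕ²(1 − fₕ)sₕ²/nₕ with Wₕ = Nₕ/N, N = 38756.
County 3: Wₕ = 0.25735370; term = 0.25735370²·(1 − 0.01614197)·1321000000/161 = 534650.79.
County 5: Wₕ = 0.30191454; term = 0.30191454²·(1 − 0.14802154)·1084000000/1732 = 48604.679.
County 2: Wₕ = 0.44073176; term = 0.44073176²·(1 − 0.05637843)·861000000/963 = 163879.04.
Sum = 747134.51.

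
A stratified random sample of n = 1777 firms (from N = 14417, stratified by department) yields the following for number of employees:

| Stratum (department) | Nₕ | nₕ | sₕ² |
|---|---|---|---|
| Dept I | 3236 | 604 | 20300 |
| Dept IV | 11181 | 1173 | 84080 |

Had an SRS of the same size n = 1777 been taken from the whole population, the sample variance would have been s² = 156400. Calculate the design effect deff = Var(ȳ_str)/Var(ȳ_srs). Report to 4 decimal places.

0.5179

Var(ȳ_str) = Σ Wₕ²(1−fₕ)sₕ²/nₕ with Wₕ = Nₕ/14417:
  Dept I: (3236/14417)²·(1−604/3236)·20300/604 = 1.3772212
  Dept IV: (11181/14417)²·(1−1173/11181)·84080/1173 = 38.589828
  → Var(ȳ_str) = 39.967049.
Var(ȳ_srs) = (1 − 1777/14417)·156400/1777 = 77.165202.
deff = 39.967049 / 77.165202 = 0.5179.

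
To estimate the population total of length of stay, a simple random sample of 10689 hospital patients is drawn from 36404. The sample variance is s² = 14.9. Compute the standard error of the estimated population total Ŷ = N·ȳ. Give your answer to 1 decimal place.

Var(Ŷ) = N²·Var(ȳ) = N²·(1 − n/N)·s²/n.
f = 10689/36404 = 0.29362158; Var(ȳ) = 0.70637842·14.9/10689 = 9.8466072 × 10^-4.
Var(Ŷ) = 36404² · (9.8466072 × 10^-4) = 1.3049228 × 10^6.
SE(Ŷ) = √(1.3049228 × 10^6) = 1142.3.

1142.3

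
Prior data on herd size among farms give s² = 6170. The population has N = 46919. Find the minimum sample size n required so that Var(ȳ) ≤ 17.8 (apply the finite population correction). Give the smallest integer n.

345

Without fpc, n₀ = s²/D = 6170/17.8 = 346.6292.
With fpc, (1 − n/N)·s²/n ≤ D requires n ≥ n₀/(1 + n₀/N) = 346.6292/(1 + 346.6292/46919) = 344.0871.
Rounding up, n = 345.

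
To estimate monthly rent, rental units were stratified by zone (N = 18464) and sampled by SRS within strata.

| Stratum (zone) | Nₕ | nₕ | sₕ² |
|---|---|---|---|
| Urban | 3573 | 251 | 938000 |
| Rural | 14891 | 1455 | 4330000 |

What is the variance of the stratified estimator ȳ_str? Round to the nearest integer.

1877

Var(ȳ_str) = Σₕ Wₕ²(1 − fₕ)sₕ²/nₕ with Wₕ = Nₕ/N, N = 18464.
Urban: Wₕ = 0.19351170; term = 0.19351170²·(1 − 0.07024909)·938000/251 = 130.10985.
Rural: Wₕ = 0.80648830; term = 0.80648830²·(1 − 0.09771003)·4330000/1455 = 1746.4943.
Sum = 1876.6042.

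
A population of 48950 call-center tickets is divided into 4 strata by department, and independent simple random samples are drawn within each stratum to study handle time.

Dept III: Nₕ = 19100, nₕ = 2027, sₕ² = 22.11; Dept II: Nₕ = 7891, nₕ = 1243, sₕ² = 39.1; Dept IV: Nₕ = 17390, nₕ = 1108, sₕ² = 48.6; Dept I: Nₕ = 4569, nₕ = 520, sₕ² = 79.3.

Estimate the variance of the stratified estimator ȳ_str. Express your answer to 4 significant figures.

Var(ȳ_str) = Σₕ Wₕ²(1 − fₕ)sₕ²/nₕ with Wₕ = Nₕ/N, N = 48950.
Dept III: Wₕ = 0.39019408; term = 0.39019408²·(1 − 0.10612565)·22.11/2027 = 0.0014844747.
Dept II: Wₕ = 0.16120531; term = 0.16120531²·(1 − 0.15752123)·39.1/1243 = 6.8868923 × 10^-4.
Dept IV: Wₕ = 0.35526047; term = 0.35526047²·(1 − 0.06371478)·48.6/1108 = 0.0051832058.
Dept I: Wₕ = 0.09334014; term = 0.09334014²·(1 − 0.11381046)·79.3/520 = 0.0011774254.
Sum = 0.0085337951.

0.008534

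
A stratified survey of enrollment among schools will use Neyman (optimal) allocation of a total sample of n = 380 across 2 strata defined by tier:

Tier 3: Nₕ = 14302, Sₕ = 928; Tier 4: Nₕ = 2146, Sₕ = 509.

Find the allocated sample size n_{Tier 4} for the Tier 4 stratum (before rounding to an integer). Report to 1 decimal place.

Neyman allocation: nₕ = n·NₕSₕ / Σⱼ NⱼSⱼ.
Σ NⱼSⱼ = 14302·928 + 2146·509 = 1.436457 × 10^7.
n_{Tier 4} = 380·2146·509 / (1.436457 × 10^7) = 28.9.

28.9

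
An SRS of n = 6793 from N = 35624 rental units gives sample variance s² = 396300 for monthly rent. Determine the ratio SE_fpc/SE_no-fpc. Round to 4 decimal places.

0.8996

f = n/N = 6793/35624 = 0.19068605.
SE_no-fpc = √(s²/n) = 7.6380277; SE_fpc = √((1−f)s²/n) = 6.8713131.
Ratio = √(1−f) = 0.89961878.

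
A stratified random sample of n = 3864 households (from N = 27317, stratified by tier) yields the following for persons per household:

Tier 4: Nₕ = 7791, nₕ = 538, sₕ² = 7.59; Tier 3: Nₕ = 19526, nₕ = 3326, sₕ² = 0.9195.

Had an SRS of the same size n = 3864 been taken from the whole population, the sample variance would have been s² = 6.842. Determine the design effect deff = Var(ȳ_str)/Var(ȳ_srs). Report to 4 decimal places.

0.7798

Var(ȳ_str) = Σ Wₕ²(1−fₕ)sₕ²/nₕ with Wₕ = Nₕ/27317:
  Tier 4: (7791/27317)²·(1−538/7791)·7.59/538 = 0.0010683274
  Tier 3: (19526/27317)²·(1−3326/19526)·0.9195/3326 = 1.1719033 × 10^-4
  → Var(ȳ_str) = 0.0011855177.
Var(ȳ_srs) = (1 − 3864/27317)·6.842/3864 = 0.0015202372.
deff = 0.0011855177 / 0.0015202372 = 0.7798.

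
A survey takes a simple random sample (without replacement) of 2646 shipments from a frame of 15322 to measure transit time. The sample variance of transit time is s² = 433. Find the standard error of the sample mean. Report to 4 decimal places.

Under SRS without replacement, Var(ȳ) = (1 − f)·s²/n with f = n/N = 2646/15322 = 0.17269286.
Var(ȳ) = (1 − 0.17269286)·433/2646 = 0.82730714·0.16364324 = 0.13538322.
SE(ȳ) = √(0.13538322) = 0.3679.

0.3679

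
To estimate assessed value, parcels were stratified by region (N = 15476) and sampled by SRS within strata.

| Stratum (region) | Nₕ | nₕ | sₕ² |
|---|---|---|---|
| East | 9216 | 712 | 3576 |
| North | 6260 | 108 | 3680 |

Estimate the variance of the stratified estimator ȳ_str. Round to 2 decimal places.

7.12

Var(ȳ_str) = Σₕ Wₕ²(1 − fₕ)sₕ²/nₕ with Wₕ = Nₕ/N, N = 15476.
East: Wₕ = 0.59550271; term = 0.59550271²·(1 − 0.07725694)·3576/712 = 1.6434852.
North: Wₕ = 0.40449729; term = 0.40449729²·(1 − 0.01725240)·3680/108 = 5.4789493.
Sum = 7.1224345.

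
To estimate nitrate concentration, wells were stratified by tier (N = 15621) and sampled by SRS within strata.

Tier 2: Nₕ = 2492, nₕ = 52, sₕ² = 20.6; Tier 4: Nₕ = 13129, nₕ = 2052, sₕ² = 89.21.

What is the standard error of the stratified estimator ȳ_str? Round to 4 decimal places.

Var(ȳ_str) = Σₕ Wₕ²(1 − fₕ)sₕ²/nₕ with Wₕ = Nₕ/N, N = 15621.
Tier 2: Wₕ = 0.15952884; term = 0.15952884²·(1 − 0.02086677)·20.6/52 = 0.0098715211.
Tier 4: Wₕ = 0.84047116; term = 0.84047116²·(1 − 0.15629522)·89.21/2052 = 0.025910293.
Sum = 0.035781814.
SE = √(0.035781814) = 0.1892.

0.1892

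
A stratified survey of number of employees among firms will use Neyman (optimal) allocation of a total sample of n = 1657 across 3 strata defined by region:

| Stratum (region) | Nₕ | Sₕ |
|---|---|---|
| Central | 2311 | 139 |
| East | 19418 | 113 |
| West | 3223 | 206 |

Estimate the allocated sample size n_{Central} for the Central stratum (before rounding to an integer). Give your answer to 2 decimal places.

167.41

Neyman allocation: nₕ = n·NₕSₕ / Σⱼ NⱼSⱼ.
Σ NⱼSⱼ = 2311·139 + 19418·113 + 3223·206 = 3.179401 × 10^6.
n_{Central} = 1657·2311·139 / (3.179401 × 10^6) = 167.41.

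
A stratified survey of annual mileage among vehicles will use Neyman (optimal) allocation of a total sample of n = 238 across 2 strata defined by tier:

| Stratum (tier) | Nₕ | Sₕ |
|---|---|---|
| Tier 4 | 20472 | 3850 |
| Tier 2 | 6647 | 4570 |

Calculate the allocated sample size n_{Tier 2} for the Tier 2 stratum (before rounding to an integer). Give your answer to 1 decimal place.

Neyman allocation: nₕ = n·NₕSₕ / Σⱼ NⱼSⱼ.
Σ NⱼSⱼ = 20472·3850 + 6647·4570 = 1.0919399 × 10^8.
n_{Tier 2} = 238·6647·4570 / (1.0919399 × 10^8) = 66.2.

66.2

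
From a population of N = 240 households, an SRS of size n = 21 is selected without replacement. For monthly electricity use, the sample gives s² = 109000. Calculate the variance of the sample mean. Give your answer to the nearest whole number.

Under SRS without replacement, Var(ȳ) = (1 − f)·s²/n with f = n/N = 21/240 = 0.08750000.
Var(ȳ) = (1 − 0.08750000)·109000/21 = 0.91250000·5190.4762 = 4736.3095.

4736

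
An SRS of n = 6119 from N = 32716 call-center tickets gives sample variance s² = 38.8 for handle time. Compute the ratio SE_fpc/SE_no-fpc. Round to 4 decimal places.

f = n/N = 6119/32716 = 0.18703387.
SE_no-fpc = √(s²/n) = 0.079629802; SE_fpc = √((1−f)s²/n) = 0.07179792.
Ratio = √(1−f) = 0.90164635.

0.9016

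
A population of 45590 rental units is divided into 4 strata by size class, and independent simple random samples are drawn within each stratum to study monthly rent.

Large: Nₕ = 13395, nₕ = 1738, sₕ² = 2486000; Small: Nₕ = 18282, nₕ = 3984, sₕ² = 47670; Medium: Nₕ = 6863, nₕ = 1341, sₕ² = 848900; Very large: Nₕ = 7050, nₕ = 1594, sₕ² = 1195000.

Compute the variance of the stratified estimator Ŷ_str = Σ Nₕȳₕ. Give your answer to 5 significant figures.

2.7930 × 10^11

Var(Ŷ_str) = Σₕ Nₕ²(1 − fₕ)sₕ²/nₕ.
Large: 13395²·(1 − 1738/13395)·2486000/1738 = 2.2334738 × 10^11.
Small: 18282²·(1 − 3984/18282)·47670/3984 = 3.1276981 × 10^9.
Medium: 6863²·(1 − 1341/6863)·848900/1341 = 2.3990437 × 10^10.
Very large: 7050²·(1 − 1594/7050)·1195000/1594 = 2.8836535 × 10^10.
Sum = 2.7930205 × 10^11.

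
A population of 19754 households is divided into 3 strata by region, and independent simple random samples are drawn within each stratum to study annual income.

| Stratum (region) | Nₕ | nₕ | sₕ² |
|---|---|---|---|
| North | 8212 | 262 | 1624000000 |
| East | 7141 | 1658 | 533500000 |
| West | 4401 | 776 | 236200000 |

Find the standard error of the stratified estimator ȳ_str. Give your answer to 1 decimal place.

1040.1

Var(ȳ_str) = Σₕ Wₕ²(1 − fₕ)sₕ²/nₕ with Wₕ = Nₕ/N, N = 19754.
North: Wₕ = 0.41571327; term = 0.41571327²·(1 − 0.03190453)·1624000000/262 = 1.0370285 × 10^6.
East: Wₕ = 0.36149641; term = 0.36149641²·(1 − 0.23218037)·533500000/1658 = 32286.211.
West: Wₕ = 0.22279032; term = 0.22279032²·(1 − 0.17632356)·236200000/776 = 12444.213.
Sum = 1.0817589 × 10^6.
SE = √(1.0817589 × 10^6) = 1040.1.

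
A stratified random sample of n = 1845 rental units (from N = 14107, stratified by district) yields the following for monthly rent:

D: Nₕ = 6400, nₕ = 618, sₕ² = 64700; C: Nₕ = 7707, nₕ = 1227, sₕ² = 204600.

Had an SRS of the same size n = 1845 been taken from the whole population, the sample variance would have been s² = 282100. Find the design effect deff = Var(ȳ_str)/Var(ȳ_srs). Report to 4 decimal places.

0.4613

Var(ȳ_str) = Σ Wₕ²(1−fₕ)sₕ²/nₕ with Wₕ = Nₕ/14107:
  D: (6400/14107)²·(1−618/6400)·64700/618 = 19.467247
  C: (7707/14107)²·(1−1227/7707)·204600/1227 = 41.845822
  → Var(ȳ_str) = 61.313069.
Var(ȳ_srs) = (1 − 1845/14107)·282100/1845 = 132.90256.
deff = 61.313069 / 132.90256 = 0.4613.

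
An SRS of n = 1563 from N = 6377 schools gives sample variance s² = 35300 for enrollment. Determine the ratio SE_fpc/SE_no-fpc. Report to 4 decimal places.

f = n/N = 1563/6377 = 0.24509958.
SE_no-fpc = √(s²/n) = 4.7523439; SE_fpc = √((1−f)s²/n) = 4.1290743.
Ratio = √(1−f) = 0.86885006.

0.8689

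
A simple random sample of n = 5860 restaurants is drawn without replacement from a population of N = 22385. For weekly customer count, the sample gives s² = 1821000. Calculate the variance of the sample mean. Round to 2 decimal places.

Under SRS without replacement, Var(ȳ) = (1 − f)·s²/n with f = n/N = 5860/22385 = 0.26178244.
Var(ȳ) = (1 − 0.26178244)·1821000/5860 = 0.73821756·310.75085 = 229.40174.

229.40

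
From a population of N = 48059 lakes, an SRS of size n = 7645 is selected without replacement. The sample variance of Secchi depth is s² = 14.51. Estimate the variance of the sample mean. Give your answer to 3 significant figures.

Under SRS without replacement, Var(ȳ) = (1 − f)·s²/n with f = n/N = 7645/48059 = 0.15907530.
Var(ȳ) = (1 − 0.15907530)·14.51/7645 = 0.84092470·0.0018979725 = 0.001596052.

0.00160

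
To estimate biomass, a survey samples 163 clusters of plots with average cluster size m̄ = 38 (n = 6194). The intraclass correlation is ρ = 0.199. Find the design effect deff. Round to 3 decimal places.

deff = 1 + (38 − 1)·0.199 = 1 + 7.363 = 8.363.

8.363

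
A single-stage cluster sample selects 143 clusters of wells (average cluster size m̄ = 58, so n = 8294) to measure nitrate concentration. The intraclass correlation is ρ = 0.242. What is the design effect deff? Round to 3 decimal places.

14.794

deff = 1 + (58 − 1)·0.242 = 1 + 13.794 = 14.794.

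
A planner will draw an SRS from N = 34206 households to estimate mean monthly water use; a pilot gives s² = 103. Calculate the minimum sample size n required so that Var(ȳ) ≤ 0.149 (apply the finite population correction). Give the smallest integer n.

678

Without fpc, n₀ = s²/D = 103/0.149 = 691.2752.
With fpc, (1 − n/N)·s²/n ≤ D requires n ≥ n₀/(1 + n₀/N) = 691.2752/(1 + 691.2752/34206) = 677.5818.
Rounding up, n = 678.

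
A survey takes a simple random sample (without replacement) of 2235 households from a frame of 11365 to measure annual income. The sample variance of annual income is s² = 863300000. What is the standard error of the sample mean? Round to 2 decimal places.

557.05

Under SRS without replacement, Var(ȳ) = (1 − f)·s²/n with f = n/N = 2235/11365 = 0.19665640.
Var(ȳ) = (1 − 0.19665640)·863300000/2235 = 0.80334360·386263.98 = 310302.7.
SE(ȳ) = √(310302.7) = 557.05.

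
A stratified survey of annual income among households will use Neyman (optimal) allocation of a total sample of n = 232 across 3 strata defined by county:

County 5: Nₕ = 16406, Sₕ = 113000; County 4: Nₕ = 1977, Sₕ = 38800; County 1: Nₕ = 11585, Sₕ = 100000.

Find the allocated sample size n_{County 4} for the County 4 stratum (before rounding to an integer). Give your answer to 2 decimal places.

5.76

Neyman allocation: nₕ = n·NₕSₕ / Σⱼ NⱼSⱼ.
Σ NⱼSⱼ = 16406·113000 + 1977·38800 + 11585·100000 = 3.0890856 × 10^9.
n_{County 4} = 232·1977·38800 / (3.0890856 × 10^9) = 5.76.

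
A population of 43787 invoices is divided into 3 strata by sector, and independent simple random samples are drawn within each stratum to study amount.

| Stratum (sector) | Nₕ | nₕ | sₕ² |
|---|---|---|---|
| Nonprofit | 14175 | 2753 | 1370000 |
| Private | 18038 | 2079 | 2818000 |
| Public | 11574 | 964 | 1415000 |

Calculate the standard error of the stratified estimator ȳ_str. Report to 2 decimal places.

18.43

Var(ȳ_str) = Σₕ Wₕ²(1 − fₕ)sₕ²/nₕ with Wₕ = Nₕ/N, N = 43787.
Nonprofit: Wₕ = 0.32372622; term = 0.32372622²·(1 − 0.19421517)·1370000/2753 = 42.023207.
Private: Wₕ = 0.41194875; term = 0.41194875²·(1 − 0.11525668)·2818000/2079 = 203.51207.
Public: Wₕ = 0.26432503; term = 0.26432503²·(1 − 0.08329013)·1415000/964 = 94.012994.
Sum = 339.54827.
SE = √(339.54827) = 18.43.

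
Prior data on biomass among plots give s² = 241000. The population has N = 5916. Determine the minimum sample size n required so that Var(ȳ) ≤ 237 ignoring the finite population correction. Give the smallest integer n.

1017

Without fpc, n₀ = s²/D = 241000/237 = 1016.8776.
Rounding up, n = 1017.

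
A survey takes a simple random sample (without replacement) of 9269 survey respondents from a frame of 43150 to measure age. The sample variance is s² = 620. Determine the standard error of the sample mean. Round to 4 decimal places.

Under SRS without replacement, Var(ȳ) = (1 − f)·s²/n with f = n/N = 9269/43150 = 0.21480881.
Var(ȳ) = (1 − 0.21480881)·620/9269 = 0.78519119·0.066889632 = 0.05252115.
SE(ȳ) = √(0.05252115) = 0.2292.

0.2292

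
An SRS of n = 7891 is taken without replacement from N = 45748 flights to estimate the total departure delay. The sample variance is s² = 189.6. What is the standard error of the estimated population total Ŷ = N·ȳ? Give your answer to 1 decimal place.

Var(Ŷ) = N²·Var(ȳ) = N²·(1 − n/N)·s²/n.
f = 7891/45748 = 0.17248841; Var(ȳ) = 0.82751159·189.6/7891 = 0.019882929.
Var(Ŷ) = 45748² · 0.019882929 = 4.1612575 × 10^7.
SE(Ŷ) = √(4.1612575 × 10^7) = 6450.8.

6450.8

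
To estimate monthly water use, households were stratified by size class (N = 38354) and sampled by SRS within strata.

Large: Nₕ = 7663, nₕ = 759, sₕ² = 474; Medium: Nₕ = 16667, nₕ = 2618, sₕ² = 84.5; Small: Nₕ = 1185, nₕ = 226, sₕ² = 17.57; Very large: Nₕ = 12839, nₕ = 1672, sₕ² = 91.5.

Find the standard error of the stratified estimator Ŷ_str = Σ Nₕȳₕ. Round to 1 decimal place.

Var(Ŷ_str) = Σₕ Nₕ²(1 − fₕ)sₕ²/nₕ.
Large: 7663²·(1 − 759/7663)·474/759 = 3.3039706 × 10^7.
Medium: 16667²·(1 − 2618/16667)·84.5/2618 = 7.5577046 × 10^6.
Small: 1185²·(1 − 226/1185)·17.57/226 = 88348.724.
Very large: 12839²·(1 − 1672/12839)·91.5/1672 = 7.8460765 × 10^6.
Sum = 4.8531836 × 10^7.
SE = √(4.8531836 × 10^7) = 6966.5.

6966.5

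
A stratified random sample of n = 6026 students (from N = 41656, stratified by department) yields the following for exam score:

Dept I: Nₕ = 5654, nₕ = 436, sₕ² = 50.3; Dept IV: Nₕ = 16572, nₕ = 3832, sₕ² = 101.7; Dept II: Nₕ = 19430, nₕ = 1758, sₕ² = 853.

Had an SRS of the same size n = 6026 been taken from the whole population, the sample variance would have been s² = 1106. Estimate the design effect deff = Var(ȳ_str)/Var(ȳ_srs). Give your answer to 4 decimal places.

Var(ȳ_str) = Σ Wₕ²(1−fₕ)sₕ²/nₕ with Wₕ = Nₕ/41656:
  Dept I: (5654/41656)²·(1−436/5654)·50.3/436 = 0.0019614907
  Dept IV: (16572/41656)²·(1−3832/16572)·101.7/3832 = 0.0032291237
  Dept II: (19430/41656)²·(1−1758/19430)·853/1758 = 0.096013773
  → Var(ȳ_str) = 0.10120439.
Var(ȳ_srs) = (1 − 6026/41656)·1106/6026 = 0.1569872.
deff = 0.10120439 / 0.1569872 = 0.6447.

0.6447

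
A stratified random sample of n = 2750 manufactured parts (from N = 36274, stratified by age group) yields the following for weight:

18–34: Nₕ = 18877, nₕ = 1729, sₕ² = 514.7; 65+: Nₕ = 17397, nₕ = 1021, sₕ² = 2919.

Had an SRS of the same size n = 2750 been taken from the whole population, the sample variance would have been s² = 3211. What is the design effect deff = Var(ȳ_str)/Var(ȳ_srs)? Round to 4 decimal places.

Var(ȳ_str) = Σ Wₕ²(1−fₕ)sₕ²/nₕ with Wₕ = Nₕ/36274:
  18–34: (18877/36274)²·(1−1729/18877)·514.7/1729 = 0.073234333
  65+: (17397/36274)²·(1−1021/17397)·2919/1021 = 0.61901283
  → Var(ȳ_str) = 0.69224716.
Var(ȳ_srs) = (1 − 2750/36274)·3211/2750 = 1.0791157.
deff = 0.69224716 / 1.0791157 = 0.6415.

0.6415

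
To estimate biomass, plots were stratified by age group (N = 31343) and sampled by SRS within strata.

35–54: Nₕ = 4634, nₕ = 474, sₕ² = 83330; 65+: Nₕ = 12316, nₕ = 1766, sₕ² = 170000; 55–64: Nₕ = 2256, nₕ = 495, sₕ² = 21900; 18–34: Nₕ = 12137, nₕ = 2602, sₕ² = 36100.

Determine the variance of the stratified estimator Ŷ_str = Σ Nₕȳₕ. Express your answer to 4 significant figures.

Var(Ŷ_str) = Σₕ Nₕ²(1 − fₕ)sₕ²/nₕ.
35–54: 4634²·(1 − 474/4634)·83330/474 = 3.3890065 × 10^9.
65+: 12316²·(1 − 1766/12316)·170000/1766 = 1.2507784 × 10^10.
55–64: 2256²·(1 − 495/2256)·21900/495 = 1.7576701 × 10^8.
18–34: 12137²·(1 − 2602/12137)·36100/2602 = 1.60558 × 10^9.
Sum = 1.7678138 × 10^10.

1.768 × 10^10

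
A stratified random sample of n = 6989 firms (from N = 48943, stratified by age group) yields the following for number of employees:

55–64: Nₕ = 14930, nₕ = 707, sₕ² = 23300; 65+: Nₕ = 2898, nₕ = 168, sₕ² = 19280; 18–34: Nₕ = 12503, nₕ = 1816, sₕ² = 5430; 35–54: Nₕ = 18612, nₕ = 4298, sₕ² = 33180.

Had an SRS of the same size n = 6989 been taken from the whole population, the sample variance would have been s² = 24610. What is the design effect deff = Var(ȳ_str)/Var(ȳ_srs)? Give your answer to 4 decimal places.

Var(ȳ_str) = Σ Wₕ²(1−fₕ)sₕ²/nₕ with Wₕ = Nₕ/48943:
  55–64: (14930/48943)²·(1−707/14930)·23300/707 = 2.9215031
  65+: (2898/48943)²·(1−168/2898)·19280/168 = 0.37903351
  18–34: (12503/48943)²·(1−1816/12503)·5430/1816 = 0.16679109
  35–54: (18612/48943)²·(1−4298/18612)·33180/4298 = 0.85858413
  → Var(ȳ_str) = 4.3259118.
Var(ȳ_srs) = (1 − 6989/48943)·24610/6989 = 3.0184179.
deff = 4.3259118 / 3.0184179 = 1.4332.

1.4332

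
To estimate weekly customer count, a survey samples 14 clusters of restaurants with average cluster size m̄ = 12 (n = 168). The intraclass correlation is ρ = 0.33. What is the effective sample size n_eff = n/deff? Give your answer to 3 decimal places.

36.285

deff = 1 + (12 − 1)·0.33 = 1 + 3.63 = 4.63.
n_eff = 168 / 4.63 = 36.285.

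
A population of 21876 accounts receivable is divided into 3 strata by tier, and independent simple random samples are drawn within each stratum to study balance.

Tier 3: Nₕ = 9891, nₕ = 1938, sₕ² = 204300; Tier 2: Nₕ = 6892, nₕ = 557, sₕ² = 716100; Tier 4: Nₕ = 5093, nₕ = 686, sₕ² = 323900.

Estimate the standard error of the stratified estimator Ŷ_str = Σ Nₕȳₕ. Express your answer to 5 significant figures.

273900

Var(Ŷ_str) = Σₕ Nₕ²(1 − fₕ)sₕ²/nₕ.
Tier 3: 9891²·(1 − 1938/9891)·204300/1938 = 8.2925057 × 10^9.
Tier 2: 6892²·(1 − 557/6892)·716100/557 = 5.6131981 × 10^10.
Tier 4: 5093²·(1 − 686/5093)·323900/686 = 1.0597503 × 10^10.
Sum = 7.502199 × 10^10.
SE = √(7.502199 × 10^10) = 273900.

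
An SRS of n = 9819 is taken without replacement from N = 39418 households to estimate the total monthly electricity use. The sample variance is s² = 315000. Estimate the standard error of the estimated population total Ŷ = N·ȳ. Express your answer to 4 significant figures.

193500

Var(Ŷ) = N²·Var(ȳ) = N²·(1 − n/N)·s²/n.
f = 9819/39418 = 0.24909940; Var(ȳ) = 0.75090060·315000/9819 = 24.089387.
Var(Ŷ) = 39418² · 24.089387 = 3.7429577 × 10^10.
SE(Ŷ) = √(3.7429577 × 10^10) = 193500.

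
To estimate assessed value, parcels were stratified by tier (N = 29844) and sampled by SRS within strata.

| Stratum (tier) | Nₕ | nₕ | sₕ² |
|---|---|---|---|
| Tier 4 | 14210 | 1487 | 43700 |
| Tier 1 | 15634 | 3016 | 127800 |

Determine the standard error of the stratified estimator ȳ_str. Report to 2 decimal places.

3.92

Var(ȳ_str) = Σₕ Wₕ²(1 − fₕ)sₕ²/nₕ with Wₕ = Nₕ/N, N = 29844.
Tier 4: Wₕ = 0.47614261; term = 0.47614261²·(1 − 0.10464462)·43700/1487 = 5.9654061.
Tier 1: Wₕ = 0.52385739; term = 0.52385739²·(1 − 0.19291288)·127800/3016 = 9.3852552.
Sum = 15.350661.
SE = √(15.350661) = 3.92.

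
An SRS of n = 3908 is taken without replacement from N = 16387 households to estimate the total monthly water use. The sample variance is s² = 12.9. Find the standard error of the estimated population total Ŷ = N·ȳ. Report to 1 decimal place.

Var(Ŷ) = N²·Var(ȳ) = N²·(1 − n/N)·s²/n.
f = 3908/16387 = 0.23848172; Var(ȳ) = 0.76151828·12.9/3908 = 0.0025137118.
Var(Ŷ) = 16387² · 0.0025137118 = 675016.5.
SE(Ŷ) = √(675016.5) = 821.6.

821.6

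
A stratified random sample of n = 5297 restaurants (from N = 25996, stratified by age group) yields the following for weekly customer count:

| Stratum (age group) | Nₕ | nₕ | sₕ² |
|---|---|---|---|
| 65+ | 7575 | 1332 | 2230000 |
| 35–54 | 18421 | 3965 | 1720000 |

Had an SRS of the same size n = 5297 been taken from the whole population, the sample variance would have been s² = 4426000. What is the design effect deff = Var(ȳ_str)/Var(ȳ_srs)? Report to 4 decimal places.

0.4330

Var(ȳ_str) = Σ Wₕ²(1−fₕ)sₕ²/nₕ with Wₕ = Nₕ/25996:
  65+: (7575/25996)²·(1−1332/7575)·2230000/1332 = 117.15574
  35–54: (18421/25996)²·(1−3965/18421)·1720000/3965 = 170.936
  → Var(ȳ_str) = 288.09174.
Var(ȳ_srs) = (1 − 5297/25996)·4426000/5297 = 665.31034.
deff = 288.09174 / 665.31034 = 0.4330.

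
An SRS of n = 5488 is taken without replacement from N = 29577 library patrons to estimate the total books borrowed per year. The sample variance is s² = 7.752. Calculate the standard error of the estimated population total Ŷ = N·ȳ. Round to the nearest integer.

1003

Var(Ŷ) = N²·Var(ȳ) = N²·(1 − n/N)·s²/n.
f = 5488/29577 = 0.18554958; Var(ȳ) = 0.81445042·7.752/5488 = 0.0011504409.
Var(Ŷ) = 29577² · 0.0011504409 = 1.0064045 × 10^6.
SE(Ŷ) = √(1.0064045 × 10^6) = 1003.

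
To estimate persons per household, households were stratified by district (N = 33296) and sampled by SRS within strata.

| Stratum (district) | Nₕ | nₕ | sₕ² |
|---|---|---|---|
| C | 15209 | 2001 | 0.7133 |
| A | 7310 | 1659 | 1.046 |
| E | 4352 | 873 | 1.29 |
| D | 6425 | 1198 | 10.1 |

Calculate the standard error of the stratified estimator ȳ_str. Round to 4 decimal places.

Var(ȳ_str) = Σₕ Wₕ²(1 − fₕ)sₕ²/nₕ with Wₕ = Nₕ/N, N = 33296.
C: Wₕ = 0.45678160; term = 0.45678160²·(1 − 0.13156684)·0.7133/2001 = 6.4592 × 10^-5.
A: Wₕ = 0.21954589; term = 0.21954589²·(1 − 0.22694938)·1.046/1659 = 2.3493291 × 10^-5.
E: Wₕ = 0.13070639; term = 0.13070639²·(1 − 0.20059743)·1.29/873 = 2.0180627 × 10^-5.
D: Wₕ = 0.19296612; term = 0.19296612²·(1 − 0.18645914)·10.1/1198 = 2.5539128 × 10^-4.
Sum = 3.636572 × 10^-4.
SE = √(3.636572 × 10^-4) = 0.0191.

0.0191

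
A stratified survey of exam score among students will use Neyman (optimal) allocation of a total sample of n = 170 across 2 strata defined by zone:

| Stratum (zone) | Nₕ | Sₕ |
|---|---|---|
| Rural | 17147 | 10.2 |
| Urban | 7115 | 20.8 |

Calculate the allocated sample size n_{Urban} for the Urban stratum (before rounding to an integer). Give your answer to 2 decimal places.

77.92

Neyman allocation: nₕ = n·NₕSₕ / Σⱼ NⱼSⱼ.
Σ NⱼSⱼ = 17147·10.2 + 7115·20.8 = 322891.4.
n_{Urban} = 170·7115·20.8 / 322891.4 = 77.92.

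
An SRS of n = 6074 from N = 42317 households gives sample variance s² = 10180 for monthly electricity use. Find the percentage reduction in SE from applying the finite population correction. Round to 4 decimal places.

7.4546

f = n/N = 6074/42317 = 0.14353569.
SE_no-fpc = √(s²/n) = 1.2946027; SE_fpc = √((1−f)s²/n) = 1.1980947.
Ratio = √(1−f) = 0.92545357. Reduction = 100·(1 − 0.92545357) = 7.4546%.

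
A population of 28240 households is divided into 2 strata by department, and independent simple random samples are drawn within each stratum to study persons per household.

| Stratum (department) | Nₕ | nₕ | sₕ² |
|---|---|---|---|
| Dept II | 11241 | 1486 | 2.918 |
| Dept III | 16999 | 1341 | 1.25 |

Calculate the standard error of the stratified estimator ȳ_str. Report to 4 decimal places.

Var(ȳ_str) = Σₕ Wₕ²(1 − fₕ)sₕ²/nₕ with Wₕ = Nₕ/N, N = 28240.
Dept II: Wₕ = 0.39805241; term = 0.39805241²·(1 − 0.13219464)·2.918/1486 = 2.7000345 × 10^-4.
Dept III: Wₕ = 0.60194759; term = 0.60194759²·(1 − 0.07888699)·1.25/1341 = 3.1110824 × 10^-4.
Sum = 5.8111169 × 10^-4.
SE = √(5.8111169 × 10^-4) = 0.0241.

0.0241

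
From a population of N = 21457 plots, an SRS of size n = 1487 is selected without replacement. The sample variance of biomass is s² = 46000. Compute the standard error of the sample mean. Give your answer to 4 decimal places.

5.3657

Under SRS without replacement, Var(ȳ) = (1 − f)·s²/n with f = n/N = 1487/21457 = 0.06930139.
Var(ȳ) = (1 − 0.06930139)·46000/1487 = 0.93069861·30.934768 = 28.790945.
SE(ȳ) = √(28.790945) = 5.3657.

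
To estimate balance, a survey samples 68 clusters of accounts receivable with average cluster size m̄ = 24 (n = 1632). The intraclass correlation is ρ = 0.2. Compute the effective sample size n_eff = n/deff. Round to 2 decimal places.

deff = 1 + (24 − 1)·0.2 = 1 + 4.6 = 5.6.
n_eff = 1632 / 5.6 = 291.43.

291.43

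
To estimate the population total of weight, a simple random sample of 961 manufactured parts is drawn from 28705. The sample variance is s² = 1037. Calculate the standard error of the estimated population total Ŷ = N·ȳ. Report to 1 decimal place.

Var(Ŷ) = N²·Var(ȳ) = N²·(1 − n/N)·s²/n.
f = 961/28705 = 0.03347849; Var(ȳ) = 0.96652151·1037/961 = 1.0429582.
Var(Ŷ) = 28705² · 1.0429582 = 8.5937359 × 10^8.
SE(Ŷ) = √(8.5937359 × 10^8) = 29315.1.

29315.1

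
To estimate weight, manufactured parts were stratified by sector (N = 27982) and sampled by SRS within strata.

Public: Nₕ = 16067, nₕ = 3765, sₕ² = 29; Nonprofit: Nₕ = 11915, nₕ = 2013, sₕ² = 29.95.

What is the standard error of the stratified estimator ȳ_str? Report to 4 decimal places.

Var(ȳ_str) = Σₕ Wₕ²(1 − fₕ)sₕ²/nₕ with Wₕ = Nₕ/N, N = 27982.
Public: Wₕ = 0.57419055; term = 0.57419055²·(1 − 0.23433124)·29/3765 = 0.0019444019.
Nonprofit: Wₕ = 0.42580945; term = 0.42580945²·(1 − 0.16894671)·29.95/2013 = 0.0022418808.
Sum = 0.0041862827.
SE = √(0.0041862827) = 0.0647.

0.0647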